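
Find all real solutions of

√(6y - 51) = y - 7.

y = 10

Square both sides: 6y - 51 = (y - 7)².
Expand and rearrange: y² - 20y + 100 = 0.
This gives the repeated root y = 10.
Check in the original equation:
  y = 10: √(9) = 3, while y - 7 = 3 — valid.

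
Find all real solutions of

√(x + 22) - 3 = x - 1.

x = 3

Isolate the radical: √(x + 22) = x + 2.
Square both sides: x + 22 = (x + 2)².
Expand and rearrange: x² + 3x - 18 = 0.
Solving gives x = 3 or x = -6.
Check each candidate in the original equation:
  x = 3: √(25) = 5, while x + 2 = 5 — valid.
  x = -6: √(16) = 4, while x + 2 = -4 — extraneous.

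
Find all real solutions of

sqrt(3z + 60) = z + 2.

Square both sides: 3z + 60 = (z + 2)^2.
Expand and rearrange: z^2 + z - 56 = 0.
Solving gives z = 7 or z = -8.
Check each candidate in the original equation:
  z = 7: sqrt(81) = 9, while z + 2 = 9 — valid.
  z = -8: sqrt(36) = 6, while z + 2 = -6 — extraneous.

z = 7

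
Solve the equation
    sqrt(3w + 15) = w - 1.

Square both sides: 3w + 15 = (w - 1)^2.
Expand and rearrange: w^2 - 5w - 14 = 0.
Solving gives w = 7 or w = -2.
Check each candidate in the original equation:
  w = 7: sqrt(36) = 6, while w - 1 = 6 — valid.
  w = -2: sqrt(9) = 3, while w - 1 = -3 — extraneous.

w = 7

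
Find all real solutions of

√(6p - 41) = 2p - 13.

Square both sides: 6p - 41 = (2p - 13)².
Expand and rearrange: 4p² - 58p + 210 = 0.
Solving gives p = 7.5 or p = 7.
Check each candidate in the original equation:
  p = 7.5: √(4) = 2, while 2p - 13 = 2 — valid.
  p = 7: √(1) = 1, while 2p - 13 = 1 — valid.

p = 7 or p = 7.5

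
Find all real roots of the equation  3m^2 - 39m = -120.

Bring every term to one side: 3m^2 - 39m + 120 = 0.
Factor: 3(m - 8)(m - 5) = 0.
So m = 8 or m = 5.

m = 5 or m = 8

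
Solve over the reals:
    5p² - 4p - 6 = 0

p = -0.7662 or p = 1.5662

Discriminant: (-4)² − 4·5·(-6) = 136.
Quadratic formula: p = (4 ± √136) / 10.
So p = 2/5 + √(34)/5 ≈ 1.5662 or p = 2/5 - √(34)/5 ≈ -0.7662.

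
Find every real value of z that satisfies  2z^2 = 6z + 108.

z = -6 or z = 9

Bring every term to one side: 2z^2 - 6z - 108 = 0.
Factor: 2(z - 9)(z + 6) = 0.
So z = 9 or z = -6.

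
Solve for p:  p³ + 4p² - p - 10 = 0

Possible rational roots are divisors of -10. Testing p = -2 gives 0, so (p + 2) is a factor.
Divide: p³ + 4p² - p - 10 = (p + 2)(p² + 2p - 5).
Apply the quadratic formula to p² + 2p - 5 = 0: p = (-2 ± √24)/2, i.e. p ≈ 1.4495 or p ≈ -3.4495.

p = -3.4495 or p = -2 or p = 1.4495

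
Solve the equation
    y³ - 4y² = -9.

Rearrange: y³ - 4y² + 9 = 0.
Possible rational roots are divisors of 9. Testing y = 3 gives 0, so (y - 3) is a factor.
Divide: y³ - 4y² + 9 = (y - 3)(y² - y - 3).
Apply the quadratic formula to y² - y - 3 = 0: y = (1 ± √13)/2, i.e. y ≈ 2.3028 or y ≈ -1.3028.

y = -1.3028 or y = 2.3028 or y = 3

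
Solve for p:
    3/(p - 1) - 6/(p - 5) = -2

p = 0.0673 or p = 7.4327

Multiply both sides by (p - 1)(p - 5):
3(p - 5) - 6(p - 1) = -2(p - 1)(p - 5).
Expand and collect terms: -2p^2 + 15p - 1 = 0.
By the quadratic formula, p = (-15 +/- sqrt(217)) / -4, so p ~= 0.0673 or p ~= 7.4327.
Neither value makes a denominator zero (p != 1, p != 5), so both are valid.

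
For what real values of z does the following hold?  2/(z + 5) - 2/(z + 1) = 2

z = -3

Multiply both sides by (z + 5)(z + 1):
2(z + 1) - 2(z + 5) = 2(z + 5)(z + 1).
Expand and collect terms: 2z^2 + 12z + 18 = 0.
This has the repeated root z = -3.
Neither value makes a denominator zero (z != -5, z != -1), so both are valid.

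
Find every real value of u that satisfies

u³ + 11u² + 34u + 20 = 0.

u = -5.2361 or u = -5 or u = -0.7639

Possible rational roots are divisors of 20. Testing u = -5 gives 0, so (u + 5) is a factor.
Divide: u³ + 11u² + 34u + 20 = (u + 5)(u² + 6u + 4).
Apply the quadratic formula to u² + 6u + 4 = 0: u = (-6 ± √20)/2, i.e. u ≈ -0.7639 or u ≈ -5.2361.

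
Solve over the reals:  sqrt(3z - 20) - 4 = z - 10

Isolate the radical: sqrt(3z - 20) = z - 6.
Square both sides: 3z - 20 = (z - 6)^2.
Expand and rearrange: z^2 - 15z + 56 = 0.
Solving gives z = 8 or z = 7.
Check each candidate in the original equation:
  z = 8: sqrt(4) = 2, while z - 6 = 2 — valid.
  z = 7: sqrt(1) = 1, while z - 6 = 1 — valid.

z = 7 or z = 8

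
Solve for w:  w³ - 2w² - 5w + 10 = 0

w = -2.2361 or w = 2 or w = 2.2361

Possible rational roots are divisors of 10. Testing w = 2 gives 0, so (w - 2) is a factor.
Divide: w³ - 2w² - 5w + 10 = (w - 2)(w² - 5).
Apply the quadratic formula to w² - 5 = 0: w = (0 ± √20)/2, i.e. w ≈ 2.2361 or w ≈ -2.2361.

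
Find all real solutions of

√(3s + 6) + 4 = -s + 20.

s = 10

Isolate the radical: √(3s + 6) = -s + 16.
Square both sides: 3s + 6 = (-s + 16)².
Expand and rearrange: s² - 35s + 250 = 0.
Solving gives s = 25 or s = 10.
Check each candidate in the original equation:
  s = 25: √(81) = 9, while -s + 16 = -9 — extraneous.
  s = 10: √(36) = 6, while -s + 16 = 6 — valid.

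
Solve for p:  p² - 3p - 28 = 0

Factor: (p + 4)(p - 7) = 0.
So p = -4 or p = 7.

p = -4 or p = 7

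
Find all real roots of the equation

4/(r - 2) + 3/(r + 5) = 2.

Multiply both sides by (r - 2)(r + 5):
4(r + 5) + 3(r - 2) = 2(r - 2)(r + 5).
Expand and collect terms: 2r² - r - 34 = 0.
By the quadratic formula, r = (1 ± √273) / 4, so r ≈ 4.3807 or r ≈ -3.8807.
Neither value makes a denominator zero (r ≠ 2, r ≠ -5), so both are valid.

r = -3.8807 or r = 4.3807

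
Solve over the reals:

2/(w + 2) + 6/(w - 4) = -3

w = -2.9367 or w = 2.2701

Multiply both sides by (w + 2)(w - 4):
2(w - 4) + 6(w + 2) = -3(w + 2)(w - 4).
Expand and collect terms: -3w^2 - 2w + 20 = 0.
By the quadratic formula, w = (2 +/- sqrt(244)) / -6, so w ~= -2.9367 or w ~= 2.2701.
Neither value makes a denominator zero (w != -2, w != 4), so both are valid.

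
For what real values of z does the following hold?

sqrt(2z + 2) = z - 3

Square both sides: 2z + 2 = (z - 3)^2.
Expand and rearrange: z^2 - 8z + 7 = 0.
Solving gives z = 7 or z = 1.
Check each candidate in the original equation:
  z = 7: sqrt(16) = 4, while z - 3 = 4 — valid.
  z = 1: sqrt(4) = 2, while z - 3 = -2 — extraneous.

z = 7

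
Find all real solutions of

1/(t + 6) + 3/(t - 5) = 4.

Multiply both sides by (t + 6)(t - 5):
(t - 5) + 3(t + 6) = 4(t + 6)(t - 5).
Expand and collect terms: 4t^2 - 133 = 0.
By the quadratic formula, t = (0 +/- sqrt(2128)) / 8, so t ~= 5.7663 or t ~= -5.7663.
Neither value makes a denominator zero (t != -6, t != 5), so both are valid.

t = -5.7663 or t = 5.7663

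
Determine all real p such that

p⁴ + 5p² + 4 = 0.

Let u = p². The equation becomes u² + 5u + 4 = 0.
Factor: (u + 1)(u + 4) = 0, so u = -1 or u = -4.
p² = -1 < 0 has no real solution.
p² = -4 < 0 has no real solution.

No real solutions.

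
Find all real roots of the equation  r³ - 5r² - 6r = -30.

Rearrange: r³ - 5r² - 6r + 30 = 0.
Possible rational roots are divisors of 30. Testing r = 5 gives 0, so (r - 5) is a factor.
Divide: r³ - 5r² - 6r + 30 = (r - 5)(r² - 6).
Apply the quadratic formula to r² - 6 = 0: r = (0 ± √24)/2, i.e. r ≈ 2.4495 or r ≈ -2.4495.

r = -2.4495 or r = 2.4495 or r = 5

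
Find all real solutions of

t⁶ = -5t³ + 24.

t = -2 or t = 1.4422

Let u = t³. The equation becomes u² + 5u - 24 = 0.
Factor: (u - 3)(u + 8) = 0, so u = 3 or u = -8.
t³ = 3 gives t = ∛(3) ≈ 1.4422.
t³ = -8 gives t = -2.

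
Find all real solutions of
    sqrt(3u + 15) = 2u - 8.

Square both sides: 3u + 15 = (2u - 8)^2.
Expand and rearrange: 4u^2 - 35u + 49 = 0.
Solving gives u = 7 or u = 1.75.
Check each candidate in the original equation:
  u = 7: sqrt(36) = 6, while 2u - 8 = 6 — valid.
  u = 1.75: sqrt(20.25) = 4.5, while 2u - 8 = -4.5 — extraneous.

u = 7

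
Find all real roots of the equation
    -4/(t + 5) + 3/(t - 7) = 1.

t = -8.3459 or t = 9.3459

Multiply both sides by (t + 5)(t - 7):
-4(t - 7) + 3(t + 5) = (t + 5)(t - 7).
Expand and collect terms: t² - t - 78 = 0.
By the quadratic formula, t = (1 ± √313) / 2, so t ≈ 9.3459 or t ≈ -8.3459.
Neither value makes a denominator zero (t ≠ -5, t ≠ 7), so both are valid.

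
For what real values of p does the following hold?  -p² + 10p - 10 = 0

Discriminant: (10)² − 4·(-1)·(-10) = 60.
Quadratic formula: p = (-10 ± √60) / (-2).
So p = 5 - √(15) ≈ 1.127 or p = √(15) + 5 ≈ 8.873.

p = 1.127 or p = 8.873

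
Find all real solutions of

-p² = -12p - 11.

Rearrange to standard form: -p² + 12p + 11 = 0.
Discriminant: (12)² − 4·(-1)·11 = 188.
Quadratic formula: p = (-12 ± √188) / (-2).
So p = 6 - √(47) ≈ -0.8557 or p = 6 + √(47) ≈ 12.8557.

p = -0.8557 or p = 12.8557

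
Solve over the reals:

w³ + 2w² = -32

w = -4

Rearrange: w³ + 2w² + 32 = 0.
Possible rational roots are divisors of 32. Testing w = -4 gives 0, so (w + 4) is a factor.
Divide: w³ + 2w² + 32 = (w + 4)(w² - 2w + 8).
The quadratic w² - 2w + 8 has discriminant -28 < 0, so no further real roots.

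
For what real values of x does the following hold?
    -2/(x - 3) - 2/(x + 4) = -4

x = -3.5355 or x = 3.5355

Multiply both sides by (x - 3)(x + 4):
-2(x + 4) - 2(x - 3) = -4(x - 3)(x + 4).
Expand and collect terms: -4x^2 + 50 = 0.
By the quadratic formula, x = (0 +/- sqrt(800)) / -8, so x ~= -3.5355 or x ~= 3.5355.
Neither value makes a denominator zero (x != 3, x != -4), so both are valid.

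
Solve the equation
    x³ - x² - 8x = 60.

x = 5

Rearrange: x³ - x² - 8x - 60 = 0.
Possible rational roots are divisors of -60. Testing x = 5 gives 0, so (x - 5) is a factor.
Divide: x³ - x² - 8x - 60 = (x - 5)(x² + 4x + 12).
The quadratic x² + 4x + 12 has discriminant -32 < 0, so no further real roots.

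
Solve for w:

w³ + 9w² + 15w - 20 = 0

w = -5.8541 or w = -4 or w = 0.8541

Possible rational roots are divisors of -20. Testing w = -4 gives 0, so (w + 4) is a factor.
Divide: w³ + 9w² + 15w - 20 = (w + 4)(w² + 5w - 5).
Apply the quadratic formula to w² + 5w - 5 = 0: w = (-5 ± √45)/2, i.e. w ≈ 0.8541 or w ≈ -5.8541.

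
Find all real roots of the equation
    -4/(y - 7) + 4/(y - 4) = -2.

Multiply both sides by (y - 7)(y - 4):
-4(y - 4) + 4(y - 7) = -2(y - 7)(y - 4).
Expand and collect terms: -2y² + 22y - 44 = 0.
By the quadratic formula, y = (-22 ± √132) / -4, so y ≈ 2.6277 or y ≈ 8.3723.
Neither value makes a denominator zero (y ≠ 7, y ≠ 4), so both are valid.

y = 2.6277 or y = 8.3723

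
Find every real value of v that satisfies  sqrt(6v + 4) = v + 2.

v = 0 or v = 2

Square both sides: 6v + 4 = (v + 2)^2.
Expand and rearrange: v^2 - 2v = 0.
Solving gives v = 2 or v = 0.
Check each candidate in the original equation:
  v = 2: sqrt(16) = 4, while v + 2 = 4 — valid.
  v = 0: sqrt(4) = 2, while v + 2 = 2 — valid.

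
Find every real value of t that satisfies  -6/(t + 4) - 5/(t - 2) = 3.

Multiply both sides by (t + 4)(t - 2):
-6(t - 2) - 5(t + 4) = 3(t + 4)(t - 2).
Expand and collect terms: 3t² + 17t - 16 = 0.
By the quadratic formula, t = (-17 ± √481) / 6, so t ≈ 0.822 or t ≈ -6.4886.
Neither value makes a denominator zero (t ≠ -4, t ≠ 2), so both are valid.

t = -6.4886 or t = 0.822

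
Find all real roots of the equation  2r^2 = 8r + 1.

r = -0.1213 or r = 4.1213

Rearrange to standard form: 2r^2 - 8r - 1 = 0.
Discriminant: (-8)^2 - 4*2*(-1) = 72.
Quadratic formula: r = (8 +/- sqrt(72)) / 4.
So r = 2 + 3*sqrt(2)/2 ~= 4.1213 or r = 2 - 3*sqrt(2)/2 ~= -0.1213.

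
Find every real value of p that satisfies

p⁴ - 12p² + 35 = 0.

p = -2.6458 or p = -2.2361 or p = 2.2361 or p = 2.6458

Let u = p². The equation becomes u² - 12u + 35 = 0.
Factor: (u - 5)(u - 7) = 0, so u = 5 or u = 7.
p² = 5 gives p = ±√(5) ≈ ±2.2361.
p² = 7 gives p = ±√(7) ≈ ±2.6458.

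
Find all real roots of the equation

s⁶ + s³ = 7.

s = -1.4725 or s = 1.2991

Let u = s³. The equation becomes u² + u - 7 = 0.
By the quadratic formula, u = -1/2 + √(29)/2 or u = -√(29)/2 - 1/2.
s³ = -1/2 + √(29)/2 gives s = ∛(-1/2 + √(29)/2) ≈ 1.2991.
s³ = -√(29)/2 - 1/2 gives s = -∛(1/2 + √(29)/2) ≈ -1.4725.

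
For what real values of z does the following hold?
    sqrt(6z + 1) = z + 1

z = 0 or z = 4

Square both sides: 6z + 1 = (z + 1)^2.
Expand and rearrange: z^2 - 4z = 0.
Solving gives z = 4 or z = 0.
Check each candidate in the original equation:
  z = 4: sqrt(25) = 5, while z + 1 = 5 — valid.
  z = 0: sqrt(1) = 1, while z + 1 = 1 — valid.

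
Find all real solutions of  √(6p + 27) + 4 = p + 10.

Isolate the radical: √(6p + 27) = p + 6.
Square both sides: 6p + 27 = (p + 6)².
Expand and rearrange: p² + 6p + 9 = 0.
This gives the repeated root p = -3.
Check in the original equation:
  p = -3: √(9) = 3, while p + 6 = 3 — valid.

p = -3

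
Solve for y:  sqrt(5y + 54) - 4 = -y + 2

y = -1

Isolate the radical: sqrt(5y + 54) = -y + 6.
Square both sides: 5y + 54 = (-y + 6)^2.
Expand and rearrange: y^2 - 17y - 18 = 0.
Solving gives y = 18 or y = -1.
Check each candidate in the original equation:
  y = 18: sqrt(144) = 12, while -y + 6 = -12 — extraneous.
  y = -1: sqrt(49) = 7, while -y + 6 = 7 — valid.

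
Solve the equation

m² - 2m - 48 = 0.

Factor: (m - 8)(m + 6) = 0.
So m = 8 or m = -6.

m = -6 or m = 8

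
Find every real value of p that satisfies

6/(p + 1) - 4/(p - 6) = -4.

p = -2.3394 or p = 6.8394

Multiply both sides by (p + 1)(p - 6):
6(p - 6) - 4(p + 1) = -4(p + 1)(p - 6).
Expand and collect terms: -4p² + 18p + 64 = 0.
By the quadratic formula, p = (-18 ± √1348) / -8, so p ≈ -2.3394 or p ≈ 6.8394.
Neither value makes a denominator zero (p ≠ -1, p ≠ 6), so both are valid.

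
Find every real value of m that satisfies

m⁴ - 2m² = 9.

m = -2.0402 or m = 2.0402

Let u = m². The equation becomes u² - 2u - 9 = 0.
By the quadratic formula, u = 1 + √(10) or u = 1 - √(10).
m² = 1 + √(10) gives m = ±√(1 + √(10)) ≈ ±2.0402.
m² = 1 - √(10) < 0 has no real solution.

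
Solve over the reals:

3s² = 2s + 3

Rearrange to standard form: 3s² - 2s - 3 = 0.
Discriminant: (-2)² − 4·3·(-3) = 40.
Quadratic formula: s = (2 ± √40) / 6.
So s = 1/3 + √(10)/3 ≈ 1.3874 or s = 1/3 - √(10)/3 ≈ -0.7208.

s = -0.7208 or s = 1.3874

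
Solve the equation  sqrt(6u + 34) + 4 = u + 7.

Isolate the radical: sqrt(6u + 34) = u + 3.
Square both sides: 6u + 34 = (u + 3)^2.
Expand and rearrange: u^2 - 25 = 0.
Solving gives u = 5 or u = -5.
Check each candidate in the original equation:
  u = 5: sqrt(64) = 8, while u + 3 = 8 — valid.
  u = -5: sqrt(4) = 2, while u + 3 = -2 — extraneous.

u = 5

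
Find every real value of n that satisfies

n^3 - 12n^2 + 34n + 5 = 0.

n = -0.1401 or n = 5 or n = 7.1401

Possible rational roots are divisors of 5. Testing n = 5 gives 0, so (n - 5) is a factor.
Divide: n^3 - 12n^2 + 34n + 5 = (n - 5)(n^2 - 7n - 1).
Apply the quadratic formula to n^2 - 7n - 1 = 0: n = (7 +/- sqrt(53))/2, i.e. n ~= 7.1401 or n ~= -0.1401.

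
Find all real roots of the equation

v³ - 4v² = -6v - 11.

v = -1

Rearrange: v³ - 4v² + 6v + 11 = 0.
Possible rational roots are divisors of 11. Testing v = -1 gives 0, so (v + 1) is a factor.
Divide: v³ - 4v² + 6v + 11 = (v + 1)(v² - 5v + 11).
The quadratic v² - 5v + 11 has discriminant -19 < 0, so no further real roots.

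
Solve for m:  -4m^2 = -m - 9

m = -1.3802 or m = 1.6302

Rearrange to standard form: -4m^2 + m + 9 = 0.
Discriminant: (1)^2 - 4*(-4)*9 = 145.
Quadratic formula: m = (-1 +/- sqrt(145)) / (-8).
So m = 1/8 - sqrt(145)/8 ~= -1.3802 or m = 1/8 + sqrt(145)/8 ~= 1.6302.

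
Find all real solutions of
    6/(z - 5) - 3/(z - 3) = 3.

Multiply both sides by (z - 5)(z - 3):
6(z - 3) - 3(z - 5) = 3(z - 5)(z - 3).
Expand and collect terms: 3z² - 27z + 48 = 0.
By the quadratic formula, z = (27 ± √153) / 6, so z ≈ 6.5616 or z ≈ 2.4384.
Neither value makes a denominator zero (z ≠ 5, z ≠ 3), so both are valid.

z = 2.4384 or z = 6.5616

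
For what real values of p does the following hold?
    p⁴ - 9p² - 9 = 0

p = -3.1477 or p = 3.1477

Let u = p². The equation becomes u² - 9u - 9 = 0.
By the quadratic formula, u = 9/2 + 3·√(13)/2 or u = 9/2 - 3·√(13)/2.
p² = 9/2 + 3·√(13)/2 gives p = ±√(9/2 + 3·√(13)/2) ≈ ±3.1477.
p² = 9/2 - 3·√(13)/2 < 0 has no real solution.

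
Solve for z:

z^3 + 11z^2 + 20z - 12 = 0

z = -8.4721 or z = -3 or z = 0.4721

Possible rational roots are divisors of -12. Testing z = -3 gives 0, so (z + 3) is a factor.
Divide: z^3 + 11z^2 + 20z - 12 = (z + 3)(z^2 + 8z - 4).
Apply the quadratic formula to z^2 + 8z - 4 = 0: z = (-8 +/- sqrt(80))/2, i.e. z ~= 0.4721 or z ~= -8.4721.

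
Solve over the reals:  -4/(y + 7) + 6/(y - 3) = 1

Multiply both sides by (y + 7)(y - 3):
-4(y - 3) + 6(y + 7) = (y + 7)(y - 3).
Expand and collect terms: y^2 + 2y - 75 = 0.
By the quadratic formula, y = (-2 +/- sqrt(304)) / 2, so y ~= 7.7178 or y ~= -9.7178.
Neither value makes a denominator zero (y != -7, y != 3), so both are valid.

y = -9.7178 or y = 7.7178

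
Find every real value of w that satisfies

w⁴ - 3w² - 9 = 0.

Let u = w². The equation becomes u² - 3u - 9 = 0.
By the quadratic formula, u = 3/2 + 3·√(5)/2 or u = 3/2 - 3·√(5)/2.
w² = 3/2 + 3·√(5)/2 gives w = ±√(3/2 + 3·√(5)/2) ≈ ±2.2032.
w² = 3/2 - 3·√(5)/2 < 0 has no real solution.

w = -2.2032 or w = 2.2032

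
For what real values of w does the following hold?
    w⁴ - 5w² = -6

w = -1.7321 or w = -1.4142 or w = 1.4142 or w = 1.7321

Let u = w². The equation becomes u² - 5u + 6 = 0.
Factor: (u - 3)(u - 2) = 0, so u = 3 or u = 2.
w² = 3 gives w = ±√(3) ≈ ±1.7321.
w² = 2 gives w = ±√(2) ≈ ±1.4142.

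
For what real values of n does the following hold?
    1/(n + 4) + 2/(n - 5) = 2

n = -3.5523 or n = 6.0523

Multiply both sides by (n + 4)(n - 5):
(n - 5) + 2(n + 4) = 2(n + 4)(n - 5).
Expand and collect terms: 2n² - 5n - 43 = 0.
By the quadratic formula, n = (5 ± √369) / 4, so n ≈ 6.0523 or n ≈ -3.5523.
Neither value makes a denominator zero (n ≠ -4, n ≠ 5), so both are valid.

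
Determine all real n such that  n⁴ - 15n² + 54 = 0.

n = -3 or n = -2.4495 or n = 2.4495 or n = 3

Let u = n². The equation becomes u² - 15u + 54 = 0.
Factor: (u - 9)(u - 6) = 0, so u = 9 or u = 6.
n² = 9 gives n = ±3.
n² = 6 gives n = ±√(6) ≈ ±2.4495.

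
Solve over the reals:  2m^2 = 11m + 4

Rearrange to standard form: 2m^2 - 11m - 4 = 0.
Discriminant: (-11)^2 - 4*2*(-4) = 153.
Quadratic formula: m = (11 +/- sqrt(153)) / 4.
So m = 11/4 + 3*sqrt(17)/4 ~= 5.8423 or m = 11/4 - 3*sqrt(17)/4 ~= -0.3423.

m = -0.3423 or m = 5.8423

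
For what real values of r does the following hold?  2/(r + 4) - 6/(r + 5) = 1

Multiply both sides by (r + 4)(r + 5):
2(r + 5) - 6(r + 4) = (r + 4)(r + 5).
Expand and collect terms: r^2 + 13r + 34 = 0.
By the quadratic formula, r = (-13 +/- sqrt(33)) / 2, so r ~= -3.6277 or r ~= -9.3723.
Neither value makes a denominator zero (r != -4, r != -5), so both are valid.

r = -9.3723 or r = -3.6277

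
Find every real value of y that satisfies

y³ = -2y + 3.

y = 1

Rearrange: y³ + 2y - 3 = 0.
Possible rational roots are divisors of -3. Testing y = 1 gives 0, so (y - 1) is a factor.
Divide: y³ + 2y - 3 = (y - 1)(y² + y + 3).
The quadratic y² + y + 3 has discriminant -11 < 0, so no further real roots.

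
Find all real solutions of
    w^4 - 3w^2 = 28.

Let u = w^2. The equation becomes u^2 - 3u - 28 = 0.
Factor: (u - 7)(u + 4) = 0, so u = 7 or u = -4.
w^2 = 7 gives w = +/-sqrt(7) ~= +/-2.6458.
w^2 = -4 < 0 has no real solution.

w = -2.6458 or w = 2.6458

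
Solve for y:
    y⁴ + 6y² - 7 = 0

Let u = y². The equation becomes u² + 6u - 7 = 0.
Factor: (u - 1)(u + 7) = 0, so u = 1 or u = -7.
y² = 1 gives y = ±1.
y² = -7 < 0 has no real solution.

y = -1 or y = 1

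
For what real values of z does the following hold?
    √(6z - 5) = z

Square both sides: 6z - 5 = (z)².
Expand and rearrange: z² - 6z + 5 = 0.
Solving gives z = 5 or z = 1.
Check each candidate in the original equation:
  z = 5: √(25) = 5, while z = 5 — valid.
  z = 1: √(1) = 1, while z = 1 — valid.

z = 1 or z = 5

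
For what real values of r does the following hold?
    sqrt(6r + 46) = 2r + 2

Square both sides: 6r + 46 = (2r + 2)^2.
Expand and rearrange: 4r^2 + 2r - 42 = 0.
Solving gives r = 3 or r = -3.5.
Check each candidate in the original equation:
  r = 3: sqrt(64) = 8, while 2r + 2 = 8 — valid.
  r = -3.5: sqrt(25) = 5, while 2r + 2 = -5 — extraneous.

r = 3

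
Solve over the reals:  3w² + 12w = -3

w = -3.7321 or w = -0.2679

Rearrange to standard form: 3w² + 12w + 3 = 0.
Discriminant: (12)² − 4·3·3 = 108.
Quadratic formula: w = (-12 ± √108) / 6.
So w = -2 + √(3) ≈ -0.2679 or w = -2 - √(3) ≈ -3.7321.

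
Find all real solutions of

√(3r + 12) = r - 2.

Square both sides: 3r + 12 = (r - 2)².
Expand and rearrange: r² - 7r - 8 = 0.
Solving gives r = 8 or r = -1.
Check each candidate in the original equation:
  r = 8: √(36) = 6, while r - 2 = 6 — valid.
  r = -1: √(9) = 3, while r - 2 = -3 — extraneous.

r = 8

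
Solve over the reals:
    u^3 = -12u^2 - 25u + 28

Rearrange: u^3 + 12u^2 + 25u - 28 = 0.
Possible rational roots are divisors of -28. Testing u = -4 gives 0, so (u + 4) is a factor.
Divide: u^3 + 12u^2 + 25u - 28 = (u + 4)(u^2 + 8u - 7).
Apply the quadratic formula to u^2 + 8u - 7 = 0: u = (-8 +/- sqrt(92))/2, i.e. u ~= 0.7958 or u ~= -8.7958.

u = -8.7958 or u = -4 or u = 0.7958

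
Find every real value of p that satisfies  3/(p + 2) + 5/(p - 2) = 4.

p = -1.4495 or p = 3.4495

Multiply both sides by (p + 2)(p - 2):
3(p - 2) + 5(p + 2) = 4(p + 2)(p - 2).
Expand and collect terms: 4p^2 - 8p - 20 = 0.
By the quadratic formula, p = (8 +/- sqrt(384)) / 8, so p ~= 3.4495 or p ~= -1.4495.
Neither value makes a denominator zero (p != -2, p != 2), so both are valid.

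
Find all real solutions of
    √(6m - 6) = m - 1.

m = 1 or m = 7

Square both sides: 6m - 6 = (m - 1)².
Expand and rearrange: m² - 8m + 7 = 0.
Solving gives m = 7 or m = 1.
Check each candidate in the original equation:
  m = 7: √(36) = 6, while m - 1 = 6 — valid.
  m = 1: √(0) = 0, while m - 1 = 0 — valid.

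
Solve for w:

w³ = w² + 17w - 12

Rearrange: w³ - w² - 17w + 12 = 0.
Possible rational roots are divisors of 12. Testing w = -4 gives 0, so (w + 4) is a factor.
Divide: w³ - w² - 17w + 12 = (w + 4)(w² - 5w + 3).
Apply the quadratic formula to w² - 5w + 3 = 0: w = (5 ± √13)/2, i.e. w ≈ 4.3028 or w ≈ 0.6972.

w = -4 or w = 0.6972 or w = 4.3028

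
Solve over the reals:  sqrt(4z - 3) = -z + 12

Square both sides: 4z - 3 = (-z + 12)^2.
Expand and rearrange: z^2 - 28z + 147 = 0.
Solving gives z = 21 or z = 7.
Check each candidate in the original equation:
  z = 21: sqrt(81) = 9, while -z + 12 = -9 — extraneous.
  z = 7: sqrt(25) = 5, while -z + 12 = 5 — valid.

z = 7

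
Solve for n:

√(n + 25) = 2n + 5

n = 0

Square both sides: n + 25 = (2n + 5)².
Expand and rearrange: 4n² + 19n = 0.
Solving gives n = 0 or n = -4.75.
Check each candidate in the original equation:
  n = 0: √(25) = 5, while 2n + 5 = 5 — valid.
  n = -4.75: √(20.25) = 4.5, while 2n + 5 = -4.5 — extraneous.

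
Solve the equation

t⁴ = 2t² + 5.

Let u = t². The equation becomes u² - 2u - 5 = 0.
By the quadratic formula, u = 1 + √(6) or u = 1 - √(6).
t² = 1 + √(6) gives t = ±√(1 + √(6)) ≈ ±1.8573.
t² = 1 - √(6) < 0 has no real solution.

t = -1.8573 or t = 1.8573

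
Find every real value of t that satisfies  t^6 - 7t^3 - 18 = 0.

t = -1.2599 or t = 2.0801

Let u = t^3. The equation becomes u^2 - 7u - 18 = 0.
Factor: (u + 2)(u - 9) = 0, so u = -2 or u = 9.
t^3 = -2 gives t = -(2)^(1/3) ~= -1.2599.
t^3 = 9 gives t = (9)^(1/3) ~= 2.0801.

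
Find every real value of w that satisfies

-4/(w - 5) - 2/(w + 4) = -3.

Multiply both sides by (w - 5)(w + 4):
-4(w + 4) - 2(w - 5) = -3(w - 5)(w + 4).
Expand and collect terms: -3w² + 9w + 66 = 0.
By the quadratic formula, w = (-9 ± √873) / -6, so w ≈ -3.4244 or w ≈ 6.4244.
Neither value makes a denominator zero (w ≠ 5, w ≠ -4), so both are valid.

w = -3.4244 or w = 6.4244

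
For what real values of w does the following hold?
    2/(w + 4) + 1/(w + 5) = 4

Multiply both sides by (w + 4)(w + 5):
2(w + 5) + (w + 4) = 4(w + 4)(w + 5).
Expand and collect terms: 4w^2 + 33w + 66 = 0.
By the quadratic formula, w = (-33 +/- sqrt(33)) / 8, so w ~= -3.4069 or w ~= -4.8431.
Neither value makes a denominator zero (w != -4, w != -5), so both are valid.

w = -4.8431 or w = -3.4069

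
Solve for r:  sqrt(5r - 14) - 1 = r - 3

Isolate the radical: sqrt(5r - 14) = r - 2.
Square both sides: 5r - 14 = (r - 2)^2.
Expand and rearrange: r^2 - 9r + 18 = 0.
Solving gives r = 6 or r = 3.
Check each candidate in the original equation:
  r = 6: sqrt(16) = 4, while r - 2 = 4 — valid.
  r = 3: sqrt(1) = 1, while r - 2 = 1 — valid.

r = 3 or r = 6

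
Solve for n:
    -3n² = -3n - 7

n = -1.1073 or n = 2.1073

Rearrange to standard form: -3n² + 3n + 7 = 0.
Discriminant: (3)² − 4·(-3)·7 = 93.
Quadratic formula: n = (-3 ± √93) / (-6).
So n = 1/2 - √(93)/6 ≈ -1.1073 or n = 1/2 + √(93)/6 ≈ 2.1073.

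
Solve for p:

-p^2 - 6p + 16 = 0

p = -8 or p = 2

Factor: -1(p + 8)(p - 2) = 0.
So p = -8 or p = 2.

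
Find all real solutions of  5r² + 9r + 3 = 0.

r = -1.3583 or r = -0.4417

Discriminant: (9)² − 4·5·3 = 21.
Quadratic formula: r = (-9 ± √21) / 10.
So r = -9/10 + √(21)/10 ≈ -0.4417 or r = -9/10 - √(21)/10 ≈ -1.3583.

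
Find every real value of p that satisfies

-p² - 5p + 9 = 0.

p = -6.4051 or p = 1.4051

Discriminant: (-5)² − 4·(-1)·9 = 61.
Quadratic formula: p = (5 ± √61) / (-2).
So p = -√(61)/2 - 5/2 ≈ -6.4051 or p = -5/2 + √(61)/2 ≈ 1.4051.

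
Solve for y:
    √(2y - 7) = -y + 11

y = 8

Square both sides: 2y - 7 = (-y + 11)².
Expand and rearrange: y² - 24y + 128 = 0.
Solving gives y = 16 or y = 8.
Check each candidate in the original equation:
  y = 16: √(25) = 5, while -y + 11 = -5 — extraneous.
  y = 8: √(9) = 3, while -y + 11 = 3 — valid.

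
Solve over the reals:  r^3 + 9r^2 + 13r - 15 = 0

r = -6.7417 or r = -3 or r = 0.7417

Possible rational roots are divisors of -15. Testing r = -3 gives 0, so (r + 3) is a factor.
Divide: r^3 + 9r^2 + 13r - 15 = (r + 3)(r^2 + 6r - 5).
Apply the quadratic formula to r^2 + 6r - 5 = 0: r = (-6 +/- sqrt(56))/2, i.e. r ~= 0.7417 or r ~= -6.7417.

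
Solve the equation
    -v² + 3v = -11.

Rearrange to standard form: -v² + 3v + 11 = 0.
Discriminant: (3)² − 4·(-1)·11 = 53.
Quadratic formula: v = (-3 ± √53) / (-2).
So v = 3/2 - √(53)/2 ≈ -2.1401 or v = 3/2 + √(53)/2 ≈ 5.1401.

v = -2.1401 or v = 5.1401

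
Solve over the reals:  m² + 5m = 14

m = -7 or m = 2

Bring every term to one side: m² + 5m - 14 = 0.
Factor: (m - 2)(m + 7) = 0.
So m = 2 or m = -7.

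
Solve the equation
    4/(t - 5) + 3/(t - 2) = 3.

Multiply both sides by (t - 5)(t - 2):
4(t - 2) + 3(t - 5) = 3(t - 5)(t - 2).
Expand and collect terms: 3t^2 - 28t + 53 = 0.
By the quadratic formula, t = (28 +/- sqrt(148)) / 6, so t ~= 6.6943 or t ~= 2.6391.
Neither value makes a denominator zero (t != 5, t != 2), so both are valid.

t = 2.6391 or t = 6.6943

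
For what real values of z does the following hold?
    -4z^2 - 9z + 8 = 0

z = -2.9321 or z = 0.6821

Discriminant: (-9)^2 - 4*(-4)*8 = 209.
Quadratic formula: z = (9 +/- sqrt(209)) / (-8).
So z = -sqrt(209)/8 - 9/8 ~= -2.9321 or z = -9/8 + sqrt(209)/8 ~= 0.6821.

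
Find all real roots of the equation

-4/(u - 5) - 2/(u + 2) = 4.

Multiply both sides by (u - 5)(u + 2):
-4(u + 2) - 2(u - 5) = 4(u - 5)(u + 2).
Expand and collect terms: 4u² - 6u - 42 = 0.
By the quadratic formula, u = (6 ± √708) / 8, so u ≈ 4.076 or u ≈ -2.576.
Neither value makes a denominator zero (u ≠ 5, u ≠ -2), so both are valid.

u = -2.576 or u = 4.076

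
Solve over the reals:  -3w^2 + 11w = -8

w = -0.6218 or w = 4.2885

Rearrange to standard form: -3w^2 + 11w + 8 = 0.
Discriminant: (11)^2 - 4*(-3)*8 = 217.
Quadratic formula: w = (-11 +/- sqrt(217)) / (-6).
So w = 11/6 - sqrt(217)/6 ~= -0.6218 or w = 11/6 + sqrt(217)/6 ~= 4.2885.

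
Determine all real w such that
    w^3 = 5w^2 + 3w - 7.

w = -1.3166 or w = 1 or w = 5.3166

Rearrange: w^3 - 5w^2 - 3w + 7 = 0.
Possible rational roots are divisors of 7. Testing w = 1 gives 0, so (w - 1) is a factor.
Divide: w^3 - 5w^2 - 3w + 7 = (w - 1)(w^2 - 4w - 7).
Apply the quadratic formula to w^2 - 4w - 7 = 0: w = (4 +/- sqrt(44))/2, i.e. w ~= 5.3166 or w ~= -1.3166.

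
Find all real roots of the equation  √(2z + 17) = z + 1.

z = 4

Square both sides: 2z + 17 = (z + 1)².
Expand and rearrange: z² - 16 = 0.
Solving gives z = 4 or z = -4.
Check each candidate in the original equation:
  z = 4: √(25) = 5, while z + 1 = 5 — valid.
  z = -4: √(9) = 3, while z + 1 = -3 — extraneous.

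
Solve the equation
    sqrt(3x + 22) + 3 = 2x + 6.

Isolate the radical: sqrt(3x + 22) = 2x + 3.
Square both sides: 3x + 22 = (2x + 3)^2.
Expand and rearrange: 4x^2 + 9x - 13 = 0.
Solving gives x = 1 or x = -3.25.
Check each candidate in the original equation:
  x = 1: sqrt(25) = 5, while 2x + 3 = 5 — valid.
  x = -3.25: sqrt(12.25) = 3.5, while 2x + 3 = -3.5 — extraneous.

x = 1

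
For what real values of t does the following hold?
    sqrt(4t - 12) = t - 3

t = 3 or t = 7

Square both sides: 4t - 12 = (t - 3)^2.
Expand and rearrange: t^2 - 10t + 21 = 0.
Solving gives t = 7 or t = 3.
Check each candidate in the original equation:
  t = 7: sqrt(16) = 4, while t - 3 = 4 — valid.
  t = 3: sqrt(0) = 0, while t - 3 = 0 — valid.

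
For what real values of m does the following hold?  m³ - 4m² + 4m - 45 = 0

m = 5

Possible rational roots are divisors of -45. Testing m = 5 gives 0, so (m - 5) is a factor.
Divide: m³ - 4m² + 4m - 45 = (m - 5)(m² + m + 9).
The quadratic m² + m + 9 has discriminant -35 < 0, so no further real roots.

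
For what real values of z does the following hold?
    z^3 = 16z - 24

z = -4.6056 or z = 2 or z = 2.6056

Rearrange: z^3 - 16z + 24 = 0.
Possible rational roots are divisors of 24. Testing z = 2 gives 0, so (z - 2) is a factor.
Divide: z^3 - 16z + 24 = (z - 2)(z^2 + 2z - 12).
Apply the quadratic formula to z^2 + 2z - 12 = 0: z = (-2 +/- sqrt(52))/2, i.e. z ~= 2.6056 or z ~= -4.6056.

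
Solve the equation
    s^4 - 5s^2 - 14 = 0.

Let u = s^2. The equation becomes u^2 - 5u - 14 = 0.
Factor: (u + 2)(u - 7) = 0, so u = -2 or u = 7.
s^2 = -2 < 0 has no real solution.
s^2 = 7 gives s = +/-sqrt(7) ~= +/-2.6458.

s = -2.6458 or s = 2.6458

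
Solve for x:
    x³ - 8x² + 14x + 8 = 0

x = -0.4495 or x = 4 or x = 4.4495

Possible rational roots are divisors of 8. Testing x = 4 gives 0, so (x - 4) is a factor.
Divide: x³ - 8x² + 14x + 8 = (x - 4)(x² - 4x - 2).
Apply the quadratic formula to x² - 4x - 2 = 0: x = (4 ± √24)/2, i.e. x ≈ 4.4495 or x ≈ -0.4495.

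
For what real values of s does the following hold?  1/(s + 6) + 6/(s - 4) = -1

s = -8 or s = -1

Multiply both sides by (s + 6)(s - 4):
(s - 4) + 6(s + 6) = -(s + 6)(s - 4).
Expand and collect terms: -s² - 9s - 8 = 0.
Factor or apply the quadratic formula: s = -8 or s = -1.
Neither value makes a denominator zero (s ≠ -6, s ≠ 4), so both are valid.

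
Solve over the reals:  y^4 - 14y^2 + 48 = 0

y = -2.8284 or y = -2.4495 or y = 2.4495 or y = 2.8284

Let u = y^2. The equation becomes u^2 - 14u + 48 = 0.
Factor: (u - 6)(u - 8) = 0, so u = 6 or u = 8.
y^2 = 6 gives y = +/-sqrt(6) ~= +/-2.4495.
y^2 = 8 gives y = +/-2*sqrt(2) ~= +/-2.8284.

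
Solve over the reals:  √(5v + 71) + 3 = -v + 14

v = 2

Isolate the radical: √(5v + 71) = -v + 11.
Square both sides: 5v + 71 = (-v + 11)².
Expand and rearrange: v² - 27v + 50 = 0.
Solving gives v = 25 or v = 2.
Check each candidate in the original equation:
  v = 25: √(196) = 14, while -v + 11 = -14 — extraneous.
  v = 2: √(81) = 9, while -v + 11 = 9 — valid.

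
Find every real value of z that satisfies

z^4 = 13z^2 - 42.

z = -2.6458 or z = -2.4495 or z = 2.4495 or z = 2.6458

Let u = z^2. The equation becomes u^2 - 13u + 42 = 0.
Factor: (u - 6)(u - 7) = 0, so u = 6 or u = 7.
z^2 = 6 gives z = +/-sqrt(6) ~= +/-2.4495.
z^2 = 7 gives z = +/-sqrt(7) ~= +/-2.6458.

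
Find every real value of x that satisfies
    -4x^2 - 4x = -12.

Rearrange to standard form: -4x^2 - 4x + 12 = 0.
Discriminant: (-4)^2 - 4*(-4)*12 = 208.
Quadratic formula: x = (4 +/- sqrt(208)) / (-8).
So x = -sqrt(13)/2 - 1/2 ~= -2.3028 or x = -1/2 + sqrt(13)/2 ~= 1.3028.

x = -2.3028 or x = 1.3028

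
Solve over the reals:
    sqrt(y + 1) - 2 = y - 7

y = 8

Isolate the radical: sqrt(y + 1) = y - 5.
Square both sides: y + 1 = (y - 5)^2.
Expand and rearrange: y^2 - 11y + 24 = 0.
Solving gives y = 8 or y = 3.
Check each candidate in the original equation:
  y = 8: sqrt(9) = 3, while y - 5 = 3 — valid.
  y = 3: sqrt(4) = 2, while y - 5 = -2 — extraneous.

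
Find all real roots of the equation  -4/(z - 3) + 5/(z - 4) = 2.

z = 2.1492 or z = 5.3508

Multiply both sides by (z - 3)(z - 4):
-4(z - 4) + 5(z - 3) = 2(z - 3)(z - 4).
Expand and collect terms: 2z^2 - 15z + 23 = 0.
By the quadratic formula, z = (15 +/- sqrt(41)) / 4, so z ~= 5.3508 or z ~= 2.1492.
Neither value makes a denominator zero (z != 3, z != 4), so both are valid.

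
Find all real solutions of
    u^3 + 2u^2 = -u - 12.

u = -3

Rearrange: u^3 + 2u^2 + u + 12 = 0.
Possible rational roots are divisors of 12. Testing u = -3 gives 0, so (u + 3) is a factor.
Divide: u^3 + 2u^2 + u + 12 = (u + 3)(u^2 - u + 4).
The quadratic u^2 - u + 4 has discriminant -15 < 0, so no further real roots.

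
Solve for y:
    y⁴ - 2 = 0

Let u = y². The equation becomes u² - 2 = 0.
By the quadratic formula, u = √(2) or u = -√(2).
y² = √(2) gives y = ±2^(1/4) ≈ ±1.1892.
y² = -√(2) < 0 has no real solution.

y = -1.1892 or y = 1.1892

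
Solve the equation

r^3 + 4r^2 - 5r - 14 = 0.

Possible rational roots are divisors of -14. Testing r = 2 gives 0, so (r - 2) is a factor.
Divide: r^3 + 4r^2 - 5r - 14 = (r - 2)(r^2 + 6r + 7).
Apply the quadratic formula to r^2 + 6r + 7 = 0: r = (-6 +/- sqrt(8))/2, i.e. r ~= -1.5858 or r ~= -4.4142.

r = -4.4142 or r = -1.5858 or r = 2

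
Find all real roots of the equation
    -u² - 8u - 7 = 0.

u = -7 or u = -1

Factor: -1(u + 1)(u + 7) = 0.
So u = -1 or u = -7.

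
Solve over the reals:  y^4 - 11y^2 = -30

y = -2.4495 or y = -2.2361 or y = 2.2361 or y = 2.4495

Let u = y^2. The equation becomes u^2 - 11u + 30 = 0.
Factor: (u - 6)(u - 5) = 0, so u = 6 or u = 5.
y^2 = 6 gives y = +/-sqrt(6) ~= +/-2.4495.
y^2 = 5 gives y = +/-sqrt(5) ~= +/-2.2361.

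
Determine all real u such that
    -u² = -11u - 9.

u = -0.765 or u = 11.765

Rearrange to standard form: -u² + 11u + 9 = 0.
Discriminant: (11)² − 4·(-1)·9 = 157.
Quadratic formula: u = (-11 ± √157) / (-2).
So u = 11/2 - √(157)/2 ≈ -0.765 or u = 11/2 + √(157)/2 ≈ 11.765.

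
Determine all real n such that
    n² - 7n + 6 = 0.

Factor: (n - 1)(n - 6) = 0.
So n = 1 or n = 6.

n = 1 or n = 6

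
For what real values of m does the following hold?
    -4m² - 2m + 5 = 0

Discriminant: (-2)² − 4·(-4)·5 = 84.
Quadratic formula: m = (2 ± √84) / (-8).
So m = -√(21)/4 - 1/4 ≈ -1.3956 or m = -1/4 + √(21)/4 ≈ 0.8956.

m = -1.3956 or m = 0.8956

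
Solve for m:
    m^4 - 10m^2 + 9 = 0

m = -3 or m = -1 or m = 1 or m = 3

Let u = m^2. The equation becomes u^2 - 10u + 9 = 0.
Factor: (u - 9)(u - 1) = 0, so u = 9 or u = 1.
m^2 = 9 gives m = +/-3.
m^2 = 1 gives m = +/-1.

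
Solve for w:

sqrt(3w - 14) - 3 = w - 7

Isolate the radical: sqrt(3w - 14) = w - 4.
Square both sides: 3w - 14 = (w - 4)^2.
Expand and rearrange: w^2 - 11w + 30 = 0.
Solving gives w = 6 or w = 5.
Check each candidate in the original equation:
  w = 6: sqrt(4) = 2, while w - 4 = 2 — valid.
  w = 5: sqrt(1) = 1, while w - 4 = 1 — valid.

w = 5 or w = 6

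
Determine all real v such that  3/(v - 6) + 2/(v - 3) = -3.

v = 2.1032 or v = 5.2301

Multiply both sides by (v - 6)(v - 3):
3(v - 3) + 2(v - 6) = -3(v - 6)(v - 3).
Expand and collect terms: -3v^2 + 22v - 33 = 0.
By the quadratic formula, v = (-22 +/- sqrt(88)) / -6, so v ~= 2.1032 or v ~= 5.2301.
Neither value makes a denominator zero (v != 6, v != 3), so both are valid.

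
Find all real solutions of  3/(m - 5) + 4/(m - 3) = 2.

Multiply both sides by (m - 5)(m - 3):
3(m - 3) + 4(m - 5) = 2(m - 5)(m - 3).
Expand and collect terms: 2m² - 23m + 59 = 0.
By the quadratic formula, m = (23 ± √57) / 4, so m ≈ 7.6375 or m ≈ 3.8625.
Neither value makes a denominator zero (m ≠ 5, m ≠ 3), so both are valid.

m = 3.8625 or m = 7.6375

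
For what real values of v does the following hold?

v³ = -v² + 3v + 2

v = -2 or v = -0.618 or v = 1.618

Rearrange: v³ + v² - 3v - 2 = 0.
Possible rational roots are divisors of -2. Testing v = -2 gives 0, so (v + 2) is a factor.
Divide: v³ + v² - 3v - 2 = (v + 2)(v² - v - 1).
Apply the quadratic formula to v² - v - 1 = 0: v = (1 ± √5)/2, i.e. v ≈ 1.618 or v ≈ -0.618.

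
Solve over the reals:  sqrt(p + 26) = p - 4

p = 10

Square both sides: p + 26 = (p - 4)^2.
Expand and rearrange: p^2 - 9p - 10 = 0.
Solving gives p = 10 or p = -1.
Check each candidate in the original equation:
  p = 10: sqrt(36) = 6, while p - 4 = 6 — valid.
  p = -1: sqrt(25) = 5, while p - 4 = -5 — extraneous.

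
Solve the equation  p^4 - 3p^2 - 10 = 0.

p = -2.2361 or p = 2.2361

Let u = p^2. The equation becomes u^2 - 3u - 10 = 0.
Factor: (u + 2)(u - 5) = 0, so u = -2 or u = 5.
p^2 = -2 < 0 has no real solution.
p^2 = 5 gives p = +/-sqrt(5) ~= +/-2.2361.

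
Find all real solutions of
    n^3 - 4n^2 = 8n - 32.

Rearrange: n^3 - 4n^2 - 8n + 32 = 0.
Possible rational roots are divisors of 32. Testing n = 4 gives 0, so (n - 4) is a factor.
Divide: n^3 - 4n^2 - 8n + 32 = (n - 4)(n^2 - 8).
Apply the quadratic formula to n^2 - 8 = 0: n = (0 +/- sqrt(32))/2, i.e. n ~= 2.8284 or n ~= -2.8284.

n = -2.8284 or n = 2.8284 or n = 4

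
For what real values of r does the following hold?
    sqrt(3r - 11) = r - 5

r = 9

Square both sides: 3r - 11 = (r - 5)^2.
Expand and rearrange: r^2 - 13r + 36 = 0.
Solving gives r = 9 or r = 4.
Check each candidate in the original equation:
  r = 9: sqrt(16) = 4, while r - 5 = 4 — valid.
  r = 4: sqrt(1) = 1, while r - 5 = -1 — extraneous.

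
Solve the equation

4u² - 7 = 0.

u = -1.3229 or u = 1.3229

Discriminant: (0)² − 4·4·(-7) = 112.
Quadratic formula: u = (0 ± √112) / 8.
So u = √(7)/2 ≈ 1.3229 or u = -√(7)/2 ≈ -1.3229.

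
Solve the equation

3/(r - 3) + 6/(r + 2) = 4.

Multiply both sides by (r - 3)(r + 2):
3(r + 2) + 6(r - 3) = 4(r - 3)(r + 2).
Expand and collect terms: 4r² - 13r - 12 = 0.
Factor or apply the quadratic formula: r = 4 or r = -0.75.
Neither value makes a denominator zero (r ≠ 3, r ≠ -2), so both are valid.

r = -0.75 or r = 4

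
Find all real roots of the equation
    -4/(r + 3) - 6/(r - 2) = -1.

r = -1.5208 or r = 10.5208

Multiply both sides by (r + 3)(r - 2):
-4(r - 2) - 6(r + 3) = -(r + 3)(r - 2).
Expand and collect terms: -r^2 + 9r + 16 = 0.
By the quadratic formula, r = (-9 +/- sqrt(145)) / -2, so r ~= -1.5208 or r ~= 10.5208.
Neither value makes a denominator zero (r != -3, r != 2), so both are valid.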